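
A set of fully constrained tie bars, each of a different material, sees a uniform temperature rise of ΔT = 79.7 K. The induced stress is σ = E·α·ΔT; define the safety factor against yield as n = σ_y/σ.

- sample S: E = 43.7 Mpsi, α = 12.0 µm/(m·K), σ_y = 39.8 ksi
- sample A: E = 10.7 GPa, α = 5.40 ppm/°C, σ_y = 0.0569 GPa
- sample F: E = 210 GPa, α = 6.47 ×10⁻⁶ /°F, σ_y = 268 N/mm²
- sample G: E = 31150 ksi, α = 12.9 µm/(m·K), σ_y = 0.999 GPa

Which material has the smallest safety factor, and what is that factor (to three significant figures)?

sample S, n = 0.952

In consistent units (E in GPa, α in ×10⁻⁶/K, σ_y in MPa):
  sample S: E = 301.3, α = 12.0, σ_y = 274.4 → σ = 288 MPa, n = 0.952
  sample A: E = 10.70, α = 5.40, σ_y = 56.90 → σ = 4.61 MPa, n = 12.4
  sample F: E = 210.0, α = 11.6, σ_y = 268.0 → σ = 195 MPa, n = 1.37
  sample G: E = 214.8, α = 12.9, σ_y = 999.0 → σ = 221 MPa, n = 4.52
Sample S has the lowest safety factor, n = 0.952.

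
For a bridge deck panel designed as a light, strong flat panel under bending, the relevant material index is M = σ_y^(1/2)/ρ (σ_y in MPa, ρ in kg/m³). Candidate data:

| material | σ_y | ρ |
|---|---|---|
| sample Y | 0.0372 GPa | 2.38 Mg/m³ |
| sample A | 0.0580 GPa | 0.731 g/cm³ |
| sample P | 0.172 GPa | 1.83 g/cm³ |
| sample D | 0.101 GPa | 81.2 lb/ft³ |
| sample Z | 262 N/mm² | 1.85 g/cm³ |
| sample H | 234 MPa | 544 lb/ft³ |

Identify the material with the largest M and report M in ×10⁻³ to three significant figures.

In SI units:
  sample Y: σ_y = 37.20 MPa, ρ = 2380 kg/m³
  sample A: σ_y = 58.00 MPa, ρ = 731.0 kg/m³
  sample P: σ_y = 172.0 MPa, ρ = 1830 kg/m³
  sample D: σ_y = 101.0 MPa, ρ = 1301 kg/m³
  sample Z: σ_y = 262.0 MPa, ρ = 1850 kg/m³
  sample H: σ_y = 234.0 MPa, ρ = 8714 kg/m³
  sample A: M = 10.4×10⁻³
  sample Z: M = 8.75×10⁻³
  sample D: M = 7.73×10⁻³
  sample P: M = 7.17×10⁻³
  sample Y: M = 2.56×10⁻³
  sample H: M = 1.76×10⁻³
The maximum is for sample A.

sample A, M = 10.4×10⁻³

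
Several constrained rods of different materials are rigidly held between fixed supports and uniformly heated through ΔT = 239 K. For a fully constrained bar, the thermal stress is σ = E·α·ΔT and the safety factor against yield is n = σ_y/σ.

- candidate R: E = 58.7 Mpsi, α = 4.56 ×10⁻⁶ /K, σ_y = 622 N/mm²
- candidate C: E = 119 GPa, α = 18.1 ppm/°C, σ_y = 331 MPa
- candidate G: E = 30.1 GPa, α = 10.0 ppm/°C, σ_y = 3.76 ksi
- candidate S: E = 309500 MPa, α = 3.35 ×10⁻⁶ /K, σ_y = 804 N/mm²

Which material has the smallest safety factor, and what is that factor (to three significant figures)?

candidate G, n = 0.360

In consistent units (E in GPa, α in ×10⁻⁶/K, σ_y in MPa):
  candidate R: E = 404.7, α = 4.56, σ_y = 622.0 → σ = 441 MPa, n = 1.41
  candidate C: E = 119.0, α = 18.1, σ_y = 331.0 → σ = 515 MPa, n = 0.643
  candidate G: E = 30.10, α = 10.0, σ_y = 25.92 → σ = 71.9 MPa, n = 0.360
  candidate S: E = 309.5, α = 3.35, σ_y = 804.0 → σ = 248 MPa, n = 3.24
The minimum is candidate G at n = 0.360.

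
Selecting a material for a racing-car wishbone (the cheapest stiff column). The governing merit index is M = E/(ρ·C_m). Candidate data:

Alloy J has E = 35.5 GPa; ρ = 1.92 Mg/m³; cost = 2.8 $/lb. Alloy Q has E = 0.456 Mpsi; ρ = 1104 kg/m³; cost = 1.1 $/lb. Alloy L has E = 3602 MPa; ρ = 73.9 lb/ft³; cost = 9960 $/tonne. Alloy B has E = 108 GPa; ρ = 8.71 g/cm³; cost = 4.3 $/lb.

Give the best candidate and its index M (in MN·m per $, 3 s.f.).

alloy J, M = 3.00 MN·m per $

In SI units:
  alloy J: E = 35.50 GPa, ρ = 1920 kg/m³, cost = 6.173 $/kg
  alloy Q: E = 3.144 GPa, ρ = 1104 kg/m³, cost = 2.425 $/kg
  alloy L: E = 3.602 GPa, ρ = 1184 kg/m³, cost = 9.960 $/kg
  alloy B: E = 108.0 GPa, ρ = 8710 kg/m³, cost = 9.480 $/kg
  alloy J: M = 3.00 MN·m per $
  alloy B: M = 1.31 MN·m per $
  alloy Q: M = 1.17 MN·m per $
  alloy L: M = 0.306 MN·m per $
Highest index: alloy J.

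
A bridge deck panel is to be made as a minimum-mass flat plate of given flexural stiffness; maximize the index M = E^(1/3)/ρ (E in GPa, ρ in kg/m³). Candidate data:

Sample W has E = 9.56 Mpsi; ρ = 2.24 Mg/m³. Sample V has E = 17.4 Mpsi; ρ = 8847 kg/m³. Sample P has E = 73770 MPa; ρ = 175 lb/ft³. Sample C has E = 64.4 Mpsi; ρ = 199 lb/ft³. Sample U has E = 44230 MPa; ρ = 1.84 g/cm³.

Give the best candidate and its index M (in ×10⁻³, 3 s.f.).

After converting to SI:
  sample W: E = 65.91 GPa, ρ = 2240 kg/m³
  sample V: E = 120.0 GPa, ρ = 8847 kg/m³
  sample P: E = 73.77 GPa, ρ = 2803 kg/m³
  sample C: E = 444.0 GPa, ρ = 3188 kg/m³
  sample U: E = 44.23 GPa, ρ = 1840 kg/m³
  sample C: M = 2.39×10⁻³
  sample U: M = 1.92×10⁻³
  sample W: M = 1.80×10⁻³
  sample P: M = 1.50×10⁻³
  sample V: M = 0.557×10⁻³
Highest index: sample C.

sample C, M = 2.39×10⁻³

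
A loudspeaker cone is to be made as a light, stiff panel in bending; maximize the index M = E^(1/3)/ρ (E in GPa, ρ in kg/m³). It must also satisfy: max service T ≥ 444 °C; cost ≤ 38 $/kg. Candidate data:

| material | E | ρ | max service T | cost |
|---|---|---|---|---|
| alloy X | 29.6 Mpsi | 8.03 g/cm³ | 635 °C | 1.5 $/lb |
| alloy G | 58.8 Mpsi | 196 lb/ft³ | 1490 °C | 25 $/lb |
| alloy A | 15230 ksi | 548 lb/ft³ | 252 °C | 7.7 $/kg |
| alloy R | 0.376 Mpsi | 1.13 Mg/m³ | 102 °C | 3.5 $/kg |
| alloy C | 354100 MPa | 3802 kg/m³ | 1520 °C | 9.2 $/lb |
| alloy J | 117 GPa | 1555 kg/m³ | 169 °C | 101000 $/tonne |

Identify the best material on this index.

alloy C

Screen on constraints: max service T ≥ 444 °C; cost ≤ 38 $/kg. Survivors: alloy X, alloy C.
In SI units:
  alloy X: E = 204.1 GPa, ρ = 8030 kg/m³
  alloy C: E = 354.1 GPa, ρ = 3802 kg/m³
  alloy C: M = 1.86×10⁻³
  alloy X: M = 0.733×10⁻³
Highest index: alloy C.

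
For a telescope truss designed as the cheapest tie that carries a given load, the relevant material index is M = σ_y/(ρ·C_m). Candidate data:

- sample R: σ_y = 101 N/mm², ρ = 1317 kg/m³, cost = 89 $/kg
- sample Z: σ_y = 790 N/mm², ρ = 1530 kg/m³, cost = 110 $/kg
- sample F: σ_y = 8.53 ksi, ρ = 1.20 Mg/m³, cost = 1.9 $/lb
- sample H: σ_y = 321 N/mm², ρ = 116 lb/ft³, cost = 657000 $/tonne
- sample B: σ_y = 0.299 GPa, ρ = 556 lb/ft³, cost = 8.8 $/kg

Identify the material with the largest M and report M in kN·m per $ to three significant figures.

sample F, M = 11.7 kN·m per $

After converting to SI:
  sample R: σ_y = 101.0 MPa, ρ = 1317 kg/m³, cost = 89.00 $/kg
  sample Z: σ_y = 790.0 MPa, ρ = 1530 kg/m³, cost = 110.0 $/kg
  sample F: σ_y = 58.81 MPa, ρ = 1200 kg/m³, cost = 4.189 $/kg
  sample H: σ_y = 321.0 MPa, ρ = 1858 kg/m³, cost = 657.0 $/kg
  sample B: σ_y = 299.0 MPa, ρ = 8906 kg/m³, cost = 8.800 $/kg
  sample F: M = 11.7 kN·m per $
  sample Z: M = 4.69 kN·m per $
  sample B: M = 3.81 kN·m per $
  sample R: M = 0.862 kN·m per $
  sample H: M = 0.263 kN·m per $
The maximum is for sample F.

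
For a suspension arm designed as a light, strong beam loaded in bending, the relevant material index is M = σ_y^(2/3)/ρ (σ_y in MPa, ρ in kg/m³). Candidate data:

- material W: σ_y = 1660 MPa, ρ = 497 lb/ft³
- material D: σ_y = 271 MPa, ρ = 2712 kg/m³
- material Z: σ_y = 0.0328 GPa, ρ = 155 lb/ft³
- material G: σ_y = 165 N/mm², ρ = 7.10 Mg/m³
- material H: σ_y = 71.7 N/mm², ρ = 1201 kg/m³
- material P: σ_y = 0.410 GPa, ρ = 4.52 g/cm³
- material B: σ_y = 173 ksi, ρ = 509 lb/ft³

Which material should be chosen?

material W

In SI units:
  material W: σ_y = 1660 MPa, ρ = 7961 kg/m³
  material D: σ_y = 271.0 MPa, ρ = 2712 kg/m³
  material Z: σ_y = 32.80 MPa, ρ = 2483 kg/m³
  material G: σ_y = 165.0 MPa, ρ = 7100 kg/m³
  material H: σ_y = 71.70 MPa, ρ = 1201 kg/m³
  material P: σ_y = 410.0 MPa, ρ = 4520 kg/m³
  material B: σ_y = 1193 MPa, ρ = 8153 kg/m³
  material W: M = 17.6×10⁻³
  material D: M = 15.4×10⁻³
  material H: M = 14.4×10⁻³
  material B: M = 13.8×10⁻³
  material P: M = 12.2×10⁻³
  material G: M = 4.24×10⁻³
  material Z: M = 4.13×10⁻³
The maximum is for material W.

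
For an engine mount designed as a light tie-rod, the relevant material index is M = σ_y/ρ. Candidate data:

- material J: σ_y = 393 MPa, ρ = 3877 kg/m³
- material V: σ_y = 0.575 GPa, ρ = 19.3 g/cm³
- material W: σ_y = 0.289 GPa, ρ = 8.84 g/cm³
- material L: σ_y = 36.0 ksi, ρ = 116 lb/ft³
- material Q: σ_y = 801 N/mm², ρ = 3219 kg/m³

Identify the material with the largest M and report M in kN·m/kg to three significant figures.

After converting to SI:
  material J: σ_y = 393.0 MPa, ρ = 3877 kg/m³
  material V: σ_y = 575.0 MPa, ρ = 19300 kg/m³
  material W: σ_y = 289.0 MPa, ρ = 8840 kg/m³
  material L: σ_y = 248.2 MPa, ρ = 1858 kg/m³
  material Q: σ_y = 801.0 MPa, ρ = 3219 kg/m³
  material Q: M = 249 kN·m/kg
  material L: M = 134 kN·m/kg
  material J: M = 101 kN·m/kg
  material W: M = 32.7 kN·m/kg
  material V: M = 29.8 kN·m/kg
The maximum is for material Q.

material Q, M = 249 kN·m/kg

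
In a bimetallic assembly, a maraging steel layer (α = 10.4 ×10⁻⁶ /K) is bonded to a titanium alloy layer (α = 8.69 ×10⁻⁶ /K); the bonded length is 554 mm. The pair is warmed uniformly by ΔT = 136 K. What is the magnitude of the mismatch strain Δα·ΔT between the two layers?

Δα = |10.4 − 8.69|×10⁻⁶/K = 1.71×10⁻⁶/K.
Mismatch strain = Δα·ΔT = 1.71×10⁻⁶ × 136.0 = 2.33×10⁻⁴.

2.33×10⁻⁴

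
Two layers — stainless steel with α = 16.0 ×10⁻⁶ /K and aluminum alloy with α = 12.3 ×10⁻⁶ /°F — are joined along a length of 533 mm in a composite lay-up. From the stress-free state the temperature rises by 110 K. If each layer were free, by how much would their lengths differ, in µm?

aluminum alloy: α = 12.3×10⁻⁶/°F × 9/5 = 22.1×10⁻⁶/K.
Δα = |16.0 − 22.1|×10⁻⁶/K = 6.14×10⁻⁶/K.
ΔL_mismatch = Δα·L·ΔT = 6.14×10⁻⁶ × 533.0 mm × 110.0 K = 360 µm.

360 µm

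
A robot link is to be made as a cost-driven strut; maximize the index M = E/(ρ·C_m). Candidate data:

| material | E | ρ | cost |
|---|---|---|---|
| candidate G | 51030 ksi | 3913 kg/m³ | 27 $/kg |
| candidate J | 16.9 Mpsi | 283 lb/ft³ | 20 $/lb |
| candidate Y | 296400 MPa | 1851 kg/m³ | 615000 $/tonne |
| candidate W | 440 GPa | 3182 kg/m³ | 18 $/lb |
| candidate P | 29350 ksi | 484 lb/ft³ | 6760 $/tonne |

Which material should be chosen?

candidate P

Putting every candidate on a common basis:
  candidate G: E = 351.8 GPa, ρ = 3913 kg/m³, cost = 27.00 $/kg
  candidate J: E = 116.5 GPa, ρ = 4533 kg/m³, cost = 44.09 $/kg
  candidate Y: E = 296.4 GPa, ρ = 1851 kg/m³, cost = 615.0 $/kg
  candidate W: E = 440.0 GPa, ρ = 3182 kg/m³, cost = 39.68 $/kg
  candidate P: E = 202.4 GPa, ρ = 7753 kg/m³, cost = 6.760 $/kg
  candidate P: M = 3.86 MN·m per $
  candidate W: M = 3.48 MN·m per $
  candidate G: M = 3.33 MN·m per $
  candidate J: M = 0.583 MN·m per $
  candidate Y: M = 0.260 MN·m per $
Candidate P has the largest M.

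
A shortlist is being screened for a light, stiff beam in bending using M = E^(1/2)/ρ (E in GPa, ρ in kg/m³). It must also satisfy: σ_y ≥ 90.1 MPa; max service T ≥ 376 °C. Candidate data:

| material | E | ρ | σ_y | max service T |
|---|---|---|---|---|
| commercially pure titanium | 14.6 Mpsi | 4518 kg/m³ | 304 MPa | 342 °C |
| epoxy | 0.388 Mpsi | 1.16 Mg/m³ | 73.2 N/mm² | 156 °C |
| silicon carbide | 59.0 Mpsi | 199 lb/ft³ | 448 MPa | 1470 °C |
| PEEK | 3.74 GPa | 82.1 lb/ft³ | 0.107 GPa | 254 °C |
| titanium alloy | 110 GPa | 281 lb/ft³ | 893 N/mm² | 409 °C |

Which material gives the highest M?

silicon carbide

Screen on constraints: σ_y ≥ 90.1 MPa; max service T ≥ 376 °C. Survivors: silicon carbide, titanium alloy.
Putting every candidate on a common basis:
  silicon carbide: E = 406.8 GPa, ρ = 3188 kg/m³
  titanium alloy: E = 110.0 GPa, ρ = 4501 kg/m³
  silicon carbide: M = 6.33×10⁻³
  titanium alloy: M = 2.33×10⁻³
Silicon carbide has the largest M.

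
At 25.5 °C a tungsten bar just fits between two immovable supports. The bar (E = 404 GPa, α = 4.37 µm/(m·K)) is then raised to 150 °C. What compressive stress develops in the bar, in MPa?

220 MPa

ΔT = 124.5 K. Constrained thermal stress σ = E·α·ΔT = 404.0×10³ MPa × 4.37×10⁻⁶ × 124.5 = 220 MPa (compressive).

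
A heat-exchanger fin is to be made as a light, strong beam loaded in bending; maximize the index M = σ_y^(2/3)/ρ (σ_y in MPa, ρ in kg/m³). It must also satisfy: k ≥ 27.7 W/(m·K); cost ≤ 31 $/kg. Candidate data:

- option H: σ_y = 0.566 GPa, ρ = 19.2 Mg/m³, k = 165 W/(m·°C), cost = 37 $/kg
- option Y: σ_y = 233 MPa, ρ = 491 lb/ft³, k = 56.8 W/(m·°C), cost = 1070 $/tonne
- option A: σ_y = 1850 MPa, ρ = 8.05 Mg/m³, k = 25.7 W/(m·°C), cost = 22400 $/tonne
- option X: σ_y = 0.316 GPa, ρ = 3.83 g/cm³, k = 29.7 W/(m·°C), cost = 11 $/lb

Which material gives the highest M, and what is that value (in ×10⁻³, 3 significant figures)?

option X, M = 12.1×10⁻³

Screen on constraints: k ≥ 27.7 W/(m·K); cost ≤ 31 $/kg. Survivors: option Y, option X.
In SI units:
  option Y: σ_y = 233.0 MPa, ρ = 7865 kg/m³
  option X: σ_y = 316.0 MPa, ρ = 3830 kg/m³
  option X: M = 12.1×10⁻³
  option Y: M = 4.81×10⁻³
Highest index: option X.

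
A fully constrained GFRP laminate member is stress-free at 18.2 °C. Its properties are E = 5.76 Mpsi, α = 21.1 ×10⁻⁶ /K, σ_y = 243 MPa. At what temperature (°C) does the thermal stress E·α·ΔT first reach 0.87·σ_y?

E = 5.76 Mpsi = 39.71 GPa.
E·α·ΔT = 211.4 MPa ⇒ ΔT = 211.4 / (39.71×10³ × 21.1×10⁻⁶) = 252.3 K.
T = 18.2 + 252.3 = 270.5 °C.

270 °C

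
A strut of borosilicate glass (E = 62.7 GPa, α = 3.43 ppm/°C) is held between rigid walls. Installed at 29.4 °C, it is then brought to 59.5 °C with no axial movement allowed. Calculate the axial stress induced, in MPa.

6.47 MPa

ΔT = 30.10 K. Constrained thermal stress σ = E·α·ΔT = 62.70×10³ MPa × 3.43×10⁻⁶ × 30.10 = 6.47 MPa (compressive).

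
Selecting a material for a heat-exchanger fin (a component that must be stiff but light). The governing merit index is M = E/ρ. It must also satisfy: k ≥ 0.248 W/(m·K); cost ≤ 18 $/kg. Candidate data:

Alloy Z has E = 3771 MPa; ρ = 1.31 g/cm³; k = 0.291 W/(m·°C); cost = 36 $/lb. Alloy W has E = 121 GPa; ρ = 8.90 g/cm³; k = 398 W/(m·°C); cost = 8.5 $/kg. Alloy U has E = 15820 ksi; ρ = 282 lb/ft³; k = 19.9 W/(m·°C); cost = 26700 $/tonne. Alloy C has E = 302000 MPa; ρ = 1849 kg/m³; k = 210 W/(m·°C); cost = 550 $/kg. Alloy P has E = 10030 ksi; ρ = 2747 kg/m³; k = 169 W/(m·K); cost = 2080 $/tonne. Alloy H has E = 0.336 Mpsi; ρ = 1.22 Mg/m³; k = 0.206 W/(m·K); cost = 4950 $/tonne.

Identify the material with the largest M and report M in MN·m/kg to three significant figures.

Screen on constraints: k ≥ 0.248 W/(m·K); cost ≤ 18 $/kg. Survivors: alloy W, alloy P.
Convert each candidate to consistent units, then evaluate M:
  alloy W: E = 121.0 GPa, ρ = 8900 kg/m³
  alloy P: E = 69.15 GPa, ρ = 2747 kg/m³
  alloy P: M = 25.2 MN·m/kg
  alloy W: M = 13.6 MN·m/kg
The maximum is for alloy P.

alloy P, M = 25.2 MN·m/kg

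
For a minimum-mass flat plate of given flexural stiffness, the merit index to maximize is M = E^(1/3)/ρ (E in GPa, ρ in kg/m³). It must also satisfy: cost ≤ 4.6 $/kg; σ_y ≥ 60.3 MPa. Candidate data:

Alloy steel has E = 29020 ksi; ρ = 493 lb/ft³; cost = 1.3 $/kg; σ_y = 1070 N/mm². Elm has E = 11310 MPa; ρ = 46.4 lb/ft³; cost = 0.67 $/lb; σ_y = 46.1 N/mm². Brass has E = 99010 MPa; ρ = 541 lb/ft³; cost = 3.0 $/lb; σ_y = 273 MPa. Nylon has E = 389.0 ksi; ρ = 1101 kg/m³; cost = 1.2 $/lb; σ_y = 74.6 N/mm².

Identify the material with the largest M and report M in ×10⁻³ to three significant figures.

nylon, M = 1.26×10⁻³

Screen on constraints: cost ≤ 4.6 $/kg; σ_y ≥ 60.3 MPa. Survivors: alloy steel, nylon.
In SI units:
  alloy steel: E = 200.1 GPa, ρ = 7897 kg/m³
  nylon: E = 2.682 GPa, ρ = 1101 kg/m³
  nylon: M = 1.26×10⁻³
  alloy steel: M = 0.741×10⁻³
The maximum is for nylon.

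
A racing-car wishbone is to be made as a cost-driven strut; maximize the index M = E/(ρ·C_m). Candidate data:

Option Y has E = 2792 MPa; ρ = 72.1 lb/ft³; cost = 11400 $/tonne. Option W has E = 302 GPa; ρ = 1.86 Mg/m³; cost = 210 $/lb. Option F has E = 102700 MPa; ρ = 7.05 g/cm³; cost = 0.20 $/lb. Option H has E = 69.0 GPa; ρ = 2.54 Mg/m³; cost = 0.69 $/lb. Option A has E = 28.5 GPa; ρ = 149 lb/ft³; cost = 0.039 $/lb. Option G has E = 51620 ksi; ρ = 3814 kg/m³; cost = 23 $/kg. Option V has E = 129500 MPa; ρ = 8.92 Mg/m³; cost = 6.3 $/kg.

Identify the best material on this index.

option A

In SI units:
  option Y: E = 2.792 GPa, ρ = 1155 kg/m³, cost = 11.40 $/kg
  option W: E = 302.0 GPa, ρ = 1860 kg/m³, cost = 463.0 $/kg
  option F: E = 102.7 GPa, ρ = 7050 kg/m³, cost = 0.4409 $/kg
  option H: E = 69.00 GPa, ρ = 2540 kg/m³, cost = 1.521 $/kg
  option A: E = 28.50 GPa, ρ = 2387 kg/m³, cost = 0.08598 $/kg
  option G: E = 355.9 GPa, ρ = 3814 kg/m³, cost = 23.00 $/kg
  option V: E = 129.5 GPa, ρ = 8920 kg/m³, cost = 6.300 $/kg
  option A: M = 139 MN·m per $
  option F: M = 33.0 MN·m per $
  option H: M = 17.9 MN·m per $
  option G: M = 4.06 MN·m per $
  option V: M = 2.30 MN·m per $
  option W: M = 0.351 MN·m per $
  option Y: M = 0.212 MN·m per $
The maximum is for option A.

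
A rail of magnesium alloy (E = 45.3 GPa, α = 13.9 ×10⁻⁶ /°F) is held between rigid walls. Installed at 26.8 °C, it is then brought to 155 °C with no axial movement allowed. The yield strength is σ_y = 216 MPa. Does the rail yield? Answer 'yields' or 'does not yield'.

α = 13.9×10⁻⁶/°F × 9/5 = 25.0×10⁻⁶/K.
ΔT = 128.2 K. Constrained thermal stress σ = E·α·ΔT = 45.30×10³ MPa × 25.0×10⁻⁶ × 128.2 = 145 MPa (compressive).
Compare to σ_y = 216 MPa: σ < σ_y, so it does not yield.

does not yield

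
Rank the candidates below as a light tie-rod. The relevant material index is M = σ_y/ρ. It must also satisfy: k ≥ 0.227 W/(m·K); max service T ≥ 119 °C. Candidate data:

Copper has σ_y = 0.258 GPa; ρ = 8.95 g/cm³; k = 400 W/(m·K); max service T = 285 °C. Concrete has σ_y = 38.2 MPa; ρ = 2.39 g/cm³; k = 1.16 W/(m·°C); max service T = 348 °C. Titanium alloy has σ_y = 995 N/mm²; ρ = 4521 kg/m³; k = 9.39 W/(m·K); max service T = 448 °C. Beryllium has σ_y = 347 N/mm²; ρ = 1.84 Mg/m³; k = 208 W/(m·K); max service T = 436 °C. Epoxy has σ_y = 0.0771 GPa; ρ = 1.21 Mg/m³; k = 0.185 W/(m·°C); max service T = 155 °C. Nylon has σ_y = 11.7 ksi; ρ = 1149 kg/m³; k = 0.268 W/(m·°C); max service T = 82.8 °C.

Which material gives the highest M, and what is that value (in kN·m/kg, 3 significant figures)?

titanium alloy, M = 220 kN·m/kg

Screen on constraints: k ≥ 0.227 W/(m·K); max service T ≥ 119 °C. Survivors: copper, concrete, titanium alloy, beryllium.
In SI units:
  copper: σ_y = 258.0 MPa, ρ = 8950 kg/m³
  concrete: σ_y = 38.20 MPa, ρ = 2390 kg/m³
  titanium alloy: σ_y = 995.0 MPa, ρ = 4521 kg/m³
  beryllium: σ_y = 347.0 MPa, ρ = 1840 kg/m³
  titanium alloy: M = 220 kN·m/kg
  beryllium: M = 189 kN·m/kg
  copper: M = 28.8 kN·m/kg
  concrete: M = 16.0 kN·m/kg
Titanium alloy has the largest M.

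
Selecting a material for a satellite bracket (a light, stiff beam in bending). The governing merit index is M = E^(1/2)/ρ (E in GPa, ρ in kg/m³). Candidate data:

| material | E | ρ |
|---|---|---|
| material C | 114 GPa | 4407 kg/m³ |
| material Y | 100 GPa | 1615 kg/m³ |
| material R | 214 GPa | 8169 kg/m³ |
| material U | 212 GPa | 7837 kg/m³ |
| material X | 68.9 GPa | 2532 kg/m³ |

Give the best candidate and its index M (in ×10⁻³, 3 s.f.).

material Y, M = 6.19×10⁻³

Per-candidate index values:
  material Y: M = 6.19×10⁻³
  material X: M = 3.28×10⁻³
  material C: M = 2.42×10⁻³
  material U: M = 1.86×10⁻³
  material R: M = 1.79×10⁻³
Material Y ranks first.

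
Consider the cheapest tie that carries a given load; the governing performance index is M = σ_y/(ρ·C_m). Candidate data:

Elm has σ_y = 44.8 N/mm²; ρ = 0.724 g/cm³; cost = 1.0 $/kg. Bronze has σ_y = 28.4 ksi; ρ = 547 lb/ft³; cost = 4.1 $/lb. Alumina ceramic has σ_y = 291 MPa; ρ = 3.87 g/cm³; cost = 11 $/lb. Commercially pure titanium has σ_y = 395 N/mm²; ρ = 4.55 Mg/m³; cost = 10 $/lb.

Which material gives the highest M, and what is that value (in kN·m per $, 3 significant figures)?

elm, M = 61.9 kN·m per $

Normalizing units and computing the index:
  elm: σ_y = 44.80 MPa, ρ = 724.0 kg/m³, cost = 1.000 $/kg
  bronze: σ_y = 195.8 MPa, ρ = 8762 kg/m³, cost = 9.039 $/kg
  alumina ceramic: σ_y = 291.0 MPa, ρ = 3870 kg/m³, cost = 24.25 $/kg
  commercially pure titanium: σ_y = 395.0 MPa, ρ = 4550 kg/m³, cost = 22.05 $/kg
  elm: M = 61.9 kN·m per $
  commercially pure titanium: M = 3.94 kN·m per $
  alumina ceramic: M = 3.10 kN·m per $
  bronze: M = 2.47 kN·m per $
The maximum is for elm.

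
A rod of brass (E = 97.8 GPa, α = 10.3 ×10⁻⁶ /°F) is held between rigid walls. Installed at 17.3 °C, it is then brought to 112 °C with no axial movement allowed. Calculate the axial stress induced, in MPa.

α = 10.3×10⁻⁶/°F × 9/5 = 18.5×10⁻⁶/K.
ΔT = 94.70 K. Constrained thermal stress σ = E·α·ΔT = 97.80×10³ MPa × 18.5×10⁻⁶ × 94.70 = 172 MPa (compressive).

172 MPa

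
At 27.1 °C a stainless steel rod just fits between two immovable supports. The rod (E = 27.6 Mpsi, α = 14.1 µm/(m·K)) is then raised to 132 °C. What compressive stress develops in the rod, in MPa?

281 MPa

E = 27.6 Mpsi = 190.3 GPa.
ΔT = 104.9 K. Constrained thermal stress σ = E·α·ΔT = 190.3×10³ MPa × 14.1×10⁻⁶ × 104.9 = 281 MPa (compressive).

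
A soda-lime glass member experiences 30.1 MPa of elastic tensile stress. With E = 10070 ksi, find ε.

E = 10070 ksi = 69.43 GPa = 69430 MPa.
ε = σ/E = 30.1 / 69430 = 4.34×10⁻⁴.

4.34×10⁻⁴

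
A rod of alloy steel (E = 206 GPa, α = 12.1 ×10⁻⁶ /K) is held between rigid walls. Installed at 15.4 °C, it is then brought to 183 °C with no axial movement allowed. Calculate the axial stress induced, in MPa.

418 MPa

ΔT = 167.6 K. Constrained thermal stress σ = E·α·ΔT = 206.0×10³ MPa × 12.1×10⁻⁶ × 167.6 = 418 MPa (compressive).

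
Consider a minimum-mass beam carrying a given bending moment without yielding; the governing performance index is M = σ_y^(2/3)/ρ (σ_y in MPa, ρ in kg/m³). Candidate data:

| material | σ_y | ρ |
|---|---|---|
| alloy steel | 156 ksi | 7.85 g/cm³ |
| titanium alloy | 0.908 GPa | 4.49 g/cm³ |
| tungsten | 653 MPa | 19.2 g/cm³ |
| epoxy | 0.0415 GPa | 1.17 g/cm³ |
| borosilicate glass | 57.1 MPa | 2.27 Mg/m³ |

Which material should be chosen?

titanium alloy

Putting every candidate on a common basis:
  alloy steel: σ_y = 1076 MPa, ρ = 7850 kg/m³
  titanium alloy: σ_y = 908.0 MPa, ρ = 4490 kg/m³
  tungsten: σ_y = 653.0 MPa, ρ = 19200 kg/m³
  epoxy: σ_y = 41.50 MPa, ρ = 1170 kg/m³
  borosilicate glass: σ_y = 57.10 MPa, ρ = 2270 kg/m³
  titanium alloy: M = 20.9×10⁻³
  alloy steel: M = 13.4×10⁻³
  epoxy: M = 10.2×10⁻³
  borosilicate glass: M = 6.53×10⁻³
  tungsten: M = 3.92×10⁻³
The maximum is for titanium alloy.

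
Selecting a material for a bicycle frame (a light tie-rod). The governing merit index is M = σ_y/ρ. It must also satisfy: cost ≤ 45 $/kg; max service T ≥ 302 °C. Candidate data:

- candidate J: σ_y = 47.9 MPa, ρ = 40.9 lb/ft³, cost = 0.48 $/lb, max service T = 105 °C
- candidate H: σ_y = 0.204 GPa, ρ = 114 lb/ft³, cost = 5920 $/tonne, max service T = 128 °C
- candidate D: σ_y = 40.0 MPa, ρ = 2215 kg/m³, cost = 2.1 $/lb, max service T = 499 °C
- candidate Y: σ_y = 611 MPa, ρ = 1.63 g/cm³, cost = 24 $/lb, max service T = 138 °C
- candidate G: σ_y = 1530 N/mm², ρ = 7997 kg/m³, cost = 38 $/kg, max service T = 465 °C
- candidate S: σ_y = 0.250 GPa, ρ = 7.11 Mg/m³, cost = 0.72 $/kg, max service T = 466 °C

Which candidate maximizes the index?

Screen on constraints: cost ≤ 45 $/kg; max service T ≥ 302 °C. Survivors: candidate D, candidate G, candidate S.
Convert each candidate to consistent units, then evaluate M:
  candidate D: σ_y = 40.00 MPa, ρ = 2215 kg/m³
  candidate G: σ_y = 1530 MPa, ρ = 7997 kg/m³
  candidate S: σ_y = 250.0 MPa, ρ = 7110 kg/m³
  candidate G: M = 191 kN·m/kg
  candidate S: M = 35.2 kN·m/kg
  candidate D: M = 18.1 kN·m/kg
Highest index: candidate G.

candidate G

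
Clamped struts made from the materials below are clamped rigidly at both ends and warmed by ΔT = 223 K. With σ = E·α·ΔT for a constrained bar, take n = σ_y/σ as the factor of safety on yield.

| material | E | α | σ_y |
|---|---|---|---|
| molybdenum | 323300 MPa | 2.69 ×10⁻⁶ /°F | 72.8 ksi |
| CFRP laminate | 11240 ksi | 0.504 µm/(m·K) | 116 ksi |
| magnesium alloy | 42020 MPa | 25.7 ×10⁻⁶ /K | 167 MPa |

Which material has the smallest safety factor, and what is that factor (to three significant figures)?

magnesium alloy, n = 0.693

With everything in SI (GPa, ×10⁻⁶/K, MPa):
  molybdenum: E = 323.3, α = 4.84, σ_y = 501.9 → σ = 349 MPa, n = 1.44
  CFRP laminate: E = 77.50, α = 0.504, σ_y = 799.8 → σ = 8.71 MPa, n = 91.8
  magnesium alloy: E = 42.02, α = 25.7, σ_y = 167.0 → σ = 241 MPa, n = 0.693
The minimum is magnesium alloy at n = 0.693.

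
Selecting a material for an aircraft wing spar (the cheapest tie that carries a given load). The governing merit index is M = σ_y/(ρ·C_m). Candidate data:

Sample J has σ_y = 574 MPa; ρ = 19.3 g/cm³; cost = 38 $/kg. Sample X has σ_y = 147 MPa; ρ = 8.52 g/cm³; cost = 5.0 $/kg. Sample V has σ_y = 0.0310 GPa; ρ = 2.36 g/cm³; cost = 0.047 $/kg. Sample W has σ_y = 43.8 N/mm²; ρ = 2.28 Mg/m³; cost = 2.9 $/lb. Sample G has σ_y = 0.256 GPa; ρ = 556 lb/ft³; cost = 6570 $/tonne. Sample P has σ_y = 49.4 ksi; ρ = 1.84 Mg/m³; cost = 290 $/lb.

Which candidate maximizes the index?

Putting every candidate on a common basis:
  sample J: σ_y = 574.0 MPa, ρ = 19300 kg/m³, cost = 38.00 $/kg
  sample X: σ_y = 147.0 MPa, ρ = 8520 kg/m³, cost = 5.000 $/kg
  sample V: σ_y = 31.00 MPa, ρ = 2360 kg/m³, cost = 0.04700 $/kg
  sample W: σ_y = 43.80 MPa, ρ = 2280 kg/m³, cost = 6.393 $/kg
  sample G: σ_y = 256.0 MPa, ρ = 8906 kg/m³, cost = 6.570 $/kg
  sample P: σ_y = 340.6 MPa, ρ = 1840 kg/m³, cost = 639.3 $/kg
  sample V: M = 279 kN·m per $
  sample G: M = 4.38 kN·m per $
  sample X: M = 3.45 kN·m per $
  sample W: M = 3.00 kN·m per $
  sample J: M = 0.783 kN·m per $
  sample P: M = 0.290 kN·m per $
Highest index: sample V.

sample V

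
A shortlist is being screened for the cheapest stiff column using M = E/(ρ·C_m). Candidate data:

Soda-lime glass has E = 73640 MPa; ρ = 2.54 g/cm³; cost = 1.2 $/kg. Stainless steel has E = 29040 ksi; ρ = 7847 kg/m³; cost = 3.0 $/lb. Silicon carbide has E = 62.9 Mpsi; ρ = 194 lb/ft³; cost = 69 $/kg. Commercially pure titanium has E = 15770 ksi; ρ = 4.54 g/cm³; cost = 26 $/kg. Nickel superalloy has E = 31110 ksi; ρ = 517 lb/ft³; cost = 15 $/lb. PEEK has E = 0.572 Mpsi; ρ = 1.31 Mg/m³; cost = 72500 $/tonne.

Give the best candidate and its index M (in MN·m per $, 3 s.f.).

soda-lime glass, M = 24.2 MN·m per $

Normalizing units and computing the index:
  soda-lime glass: E = 73.64 GPa, ρ = 2540 kg/m³, cost = 1.200 $/kg
  stainless steel: E = 200.2 GPa, ρ = 7847 kg/m³, cost = 6.614 $/kg
  silicon carbide: E = 433.7 GPa, ρ = 3108 kg/m³, cost = 69.00 $/kg
  commercially pure titanium: E = 108.7 GPa, ρ = 4540 kg/m³, cost = 26.00 $/kg
  nickel superalloy: E = 214.5 GPa, ρ = 8282 kg/m³, cost = 33.07 $/kg
  PEEK: E = 3.944 GPa, ρ = 1310 kg/m³, cost = 72.50 $/kg
  soda-lime glass: M = 24.2 MN·m per $
  stainless steel: M = 3.86 MN·m per $
  silicon carbide: M = 2.02 MN·m per $
  commercially pure titanium: M = 0.921 MN·m per $
  nickel superalloy: M = 0.783 MN·m per $
  PEEK: M = 0.0415 MN·m per $
Highest index: soda-lime glass.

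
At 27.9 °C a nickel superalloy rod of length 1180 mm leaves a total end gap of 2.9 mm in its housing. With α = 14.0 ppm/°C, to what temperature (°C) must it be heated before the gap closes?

203 °C

α·L₀·ΔT = 2.9 mm ⇒ ΔT = 2.9 / (14.0×10⁻⁶ × 1180.0) = 175.5 K.
T = 27.9 + 175.5 = 203.4 °C.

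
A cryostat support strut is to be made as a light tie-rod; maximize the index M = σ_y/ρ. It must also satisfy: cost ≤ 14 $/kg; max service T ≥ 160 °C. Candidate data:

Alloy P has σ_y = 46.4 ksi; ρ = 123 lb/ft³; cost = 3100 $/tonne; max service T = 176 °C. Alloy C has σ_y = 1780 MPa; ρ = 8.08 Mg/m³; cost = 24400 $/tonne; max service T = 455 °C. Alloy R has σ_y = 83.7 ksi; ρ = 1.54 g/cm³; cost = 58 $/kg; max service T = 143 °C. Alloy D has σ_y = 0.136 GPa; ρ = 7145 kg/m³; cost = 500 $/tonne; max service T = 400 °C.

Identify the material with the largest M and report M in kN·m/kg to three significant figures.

alloy P, M = 162 kN·m/kg

Screen on constraints: cost ≤ 14 $/kg; max service T ≥ 160 °C. Survivors: alloy P, alloy D.
In SI units:
  alloy P: σ_y = 319.9 MPa, ρ = 1970 kg/m³
  alloy D: σ_y = 136.0 MPa, ρ = 7145 kg/m³
  alloy P: M = 162 kN·m/kg
  alloy D: M = 19.0 kN·m/kg
Highest index: alloy P.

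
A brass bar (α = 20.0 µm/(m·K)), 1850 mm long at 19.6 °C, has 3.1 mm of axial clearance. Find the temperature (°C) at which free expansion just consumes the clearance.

103 °C

α·L₀·ΔT = 3.1 mm ⇒ ΔT = 3.1 / (20.0×10⁻⁶ × 1850.0) = 83.78 K.
T = 19.6 + 83.78 = 103.4 °C.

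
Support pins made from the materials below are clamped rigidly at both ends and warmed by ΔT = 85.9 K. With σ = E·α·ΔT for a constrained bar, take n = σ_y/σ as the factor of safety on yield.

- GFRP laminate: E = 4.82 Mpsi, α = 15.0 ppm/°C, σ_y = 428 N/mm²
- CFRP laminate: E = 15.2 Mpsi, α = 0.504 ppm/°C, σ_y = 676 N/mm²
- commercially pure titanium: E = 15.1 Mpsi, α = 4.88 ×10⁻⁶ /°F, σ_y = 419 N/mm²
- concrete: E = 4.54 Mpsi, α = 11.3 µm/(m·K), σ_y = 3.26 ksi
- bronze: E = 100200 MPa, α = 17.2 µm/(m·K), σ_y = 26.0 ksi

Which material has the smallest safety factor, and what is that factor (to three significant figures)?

Per material, after unit conversion:
  GFRP laminate: E = 33.23, α = 15.0, σ_y = 428.0 → σ = 42.8 MPa, n = 10.0
  CFRP laminate: E = 104.8, α = 0.504, σ_y = 676.0 → σ = 4.54 MPa, n = 149
  commercially pure titanium: E = 104.1, α = 8.78, σ_y = 419.0 → σ = 78.6 MPa, n = 5.33
  concrete: E = 31.30, α = 11.3, σ_y = 22.48 → σ = 30.4 MPa, n = 0.740
  bronze: E = 100.2, α = 17.2, σ_y = 179.3 → σ = 148 MPa, n = 1.21
The minimum is concrete at n = 0.740.

concrete, n = 0.740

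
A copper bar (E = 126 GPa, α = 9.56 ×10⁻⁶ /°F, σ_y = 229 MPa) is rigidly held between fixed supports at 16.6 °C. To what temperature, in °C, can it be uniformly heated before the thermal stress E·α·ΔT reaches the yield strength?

α = 9.56×10⁻⁶/°F × 9/5 = 17.2×10⁻⁶/K.
E·α·ΔT = 229.0 MPa ⇒ ΔT = 229.0 / (126.0×10³ × 17.2×10⁻⁶) = 105.6 K.
T = 16.6 + 105.6 = 122.2 °C.

122 °C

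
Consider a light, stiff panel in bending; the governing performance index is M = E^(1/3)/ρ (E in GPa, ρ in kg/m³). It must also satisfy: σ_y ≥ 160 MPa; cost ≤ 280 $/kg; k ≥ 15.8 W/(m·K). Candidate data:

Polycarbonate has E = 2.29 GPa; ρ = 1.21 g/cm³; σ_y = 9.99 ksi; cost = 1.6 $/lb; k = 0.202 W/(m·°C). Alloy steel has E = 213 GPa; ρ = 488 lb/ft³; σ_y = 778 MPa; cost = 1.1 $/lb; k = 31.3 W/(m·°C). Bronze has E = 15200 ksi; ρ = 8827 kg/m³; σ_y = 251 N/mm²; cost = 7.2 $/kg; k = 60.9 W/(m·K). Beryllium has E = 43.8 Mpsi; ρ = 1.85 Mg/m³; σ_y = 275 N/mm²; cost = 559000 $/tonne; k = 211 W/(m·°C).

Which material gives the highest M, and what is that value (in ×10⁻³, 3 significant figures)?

alloy steel, M = 0.764×10⁻³

Screen on constraints: σ_y ≥ 160 MPa; cost ≤ 280 $/kg; k ≥ 15.8 W/(m·K). Survivors: alloy steel, bronze.
In SI units:
  alloy steel: E = 213.0 GPa, ρ = 7817 kg/m³
  bronze: E = 104.8 GPa, ρ = 8827 kg/m³
  alloy steel: M = 0.764×10⁻³
  bronze: M = 0.534×10⁻³
Alloy steel ranks first.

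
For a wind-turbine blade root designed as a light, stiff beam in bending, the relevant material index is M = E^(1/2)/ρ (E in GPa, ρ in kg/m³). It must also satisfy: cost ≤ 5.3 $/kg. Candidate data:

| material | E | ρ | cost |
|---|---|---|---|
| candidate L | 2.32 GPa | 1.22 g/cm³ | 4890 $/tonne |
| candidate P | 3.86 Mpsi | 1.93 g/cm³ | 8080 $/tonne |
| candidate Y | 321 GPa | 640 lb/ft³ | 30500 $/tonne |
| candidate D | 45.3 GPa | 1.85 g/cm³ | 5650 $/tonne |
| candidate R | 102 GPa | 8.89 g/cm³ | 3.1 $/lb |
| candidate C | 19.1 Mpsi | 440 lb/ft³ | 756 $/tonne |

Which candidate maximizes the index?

candidate C

Screen on constraints: cost ≤ 5.3 $/kg. Survivors: candidate L, candidate C.
Normalizing units and computing the index:
  candidate L: E = 2.320 GPa, ρ = 1220 kg/m³
  candidate C: E = 131.7 GPa, ρ = 7048 kg/m³
  candidate C: M = 1.63×10⁻³
  candidate L: M = 1.25×10⁻³
Candidate C has the largest M.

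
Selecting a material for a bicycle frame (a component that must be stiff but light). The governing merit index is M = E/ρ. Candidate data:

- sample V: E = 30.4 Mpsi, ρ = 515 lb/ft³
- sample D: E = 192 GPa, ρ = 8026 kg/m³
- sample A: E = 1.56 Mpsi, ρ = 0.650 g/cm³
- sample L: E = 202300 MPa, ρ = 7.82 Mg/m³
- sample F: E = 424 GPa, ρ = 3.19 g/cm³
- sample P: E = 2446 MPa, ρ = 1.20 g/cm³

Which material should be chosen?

After converting to SI:
  sample V: E = 209.6 GPa, ρ = 8250 kg/m³
  sample D: E = 192.0 GPa, ρ = 8026 kg/m³
  sample A: E = 10.76 GPa, ρ = 650.0 kg/m³
  sample L: E = 202.3 GPa, ρ = 7820 kg/m³
  sample F: E = 424.0 GPa, ρ = 3190 kg/m³
  sample P: E = 2.446 GPa, ρ = 1200 kg/m³
  sample F: M = 133 MN·m/kg
  sample L: M = 25.9 MN·m/kg
  sample V: M = 25.4 MN·m/kg
  sample D: M = 23.9 MN·m/kg
  sample A: M = 16.5 MN·m/kg
  sample P: M = 2.04 MN·m/kg
Highest index: sample F.

sample F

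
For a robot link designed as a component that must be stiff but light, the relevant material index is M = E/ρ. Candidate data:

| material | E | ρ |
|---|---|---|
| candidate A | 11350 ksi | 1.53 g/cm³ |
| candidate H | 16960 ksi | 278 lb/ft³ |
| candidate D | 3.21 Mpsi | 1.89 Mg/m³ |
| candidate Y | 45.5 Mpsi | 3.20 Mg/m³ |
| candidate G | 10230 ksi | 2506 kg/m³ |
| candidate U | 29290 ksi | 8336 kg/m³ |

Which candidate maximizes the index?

Putting every candidate on a common basis:
  candidate A: E = 78.26 GPa, ρ = 1530 kg/m³
  candidate H: E = 116.9 GPa, ρ = 4453 kg/m³
  candidate D: E = 22.13 GPa, ρ = 1890 kg/m³
  candidate Y: E = 313.7 GPa, ρ = 3200 kg/m³
  candidate G: E = 70.53 GPa, ρ = 2506 kg/m³
  candidate U: E = 201.9 GPa, ρ = 8336 kg/m³
  candidate Y: M = 98.0 MN·m/kg
  candidate A: M = 51.1 MN·m/kg
  candidate G: M = 28.1 MN·m/kg
  candidate H: M = 26.3 MN·m/kg
  candidate U: M = 24.2 MN·m/kg
  candidate D: M = 11.7 MN·m/kg
Candidate Y ranks first.

candidate Y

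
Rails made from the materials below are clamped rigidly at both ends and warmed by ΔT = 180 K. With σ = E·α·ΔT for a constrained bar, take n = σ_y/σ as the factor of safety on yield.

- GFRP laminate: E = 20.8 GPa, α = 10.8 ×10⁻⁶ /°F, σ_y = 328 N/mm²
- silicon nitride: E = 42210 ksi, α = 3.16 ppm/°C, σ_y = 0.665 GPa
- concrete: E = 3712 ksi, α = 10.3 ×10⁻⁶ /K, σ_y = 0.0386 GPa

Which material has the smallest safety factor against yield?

concrete

In consistent units (E in GPa, α in ×10⁻⁶/K, σ_y in MPa):
  GFRP laminate: E = 20.80, α = 19.4, σ_y = 328.0 → σ = 72.8 MPa, n = 4.51
  silicon nitride: E = 291.0, α = 3.16, σ_y = 665.0 → σ = 166 MPa, n = 4.02
  concrete: E = 25.59, α = 10.3, σ_y = 38.60 → σ = 47.5 MPa, n = 0.813
The minimum is concrete at n = 0.813.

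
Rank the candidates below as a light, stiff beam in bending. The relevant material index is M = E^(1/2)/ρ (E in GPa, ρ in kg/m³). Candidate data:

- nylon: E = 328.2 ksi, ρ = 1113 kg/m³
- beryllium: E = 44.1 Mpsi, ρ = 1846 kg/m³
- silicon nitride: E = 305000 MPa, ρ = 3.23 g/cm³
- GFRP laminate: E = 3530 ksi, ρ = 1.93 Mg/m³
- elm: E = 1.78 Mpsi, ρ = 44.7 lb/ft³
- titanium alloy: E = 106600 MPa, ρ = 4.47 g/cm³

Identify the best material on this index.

beryllium

Convert each candidate to consistent units, then evaluate M:
  nylon: E = 2.263 GPa, ρ = 1113 kg/m³
  beryllium: E = 304.1 GPa, ρ = 1846 kg/m³
  silicon nitride: E = 305.0 GPa, ρ = 3230 kg/m³
  GFRP laminate: E = 24.34 GPa, ρ = 1930 kg/m³
  elm: E = 12.27 GPa, ρ = 716.0 kg/m³
  titanium alloy: E = 106.6 GPa, ρ = 4470 kg/m³
  beryllium: M = 9.45×10⁻³
  silicon nitride: M = 5.41×10⁻³
  elm: M = 4.89×10⁻³
  GFRP laminate: M = 2.56×10⁻³
  titanium alloy: M = 2.31×10⁻³
  nylon: M = 1.35×10⁻³
The maximum is for beryllium.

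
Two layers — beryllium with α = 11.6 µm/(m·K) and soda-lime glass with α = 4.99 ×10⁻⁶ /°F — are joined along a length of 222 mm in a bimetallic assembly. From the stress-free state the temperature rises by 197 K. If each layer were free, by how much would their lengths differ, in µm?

114 µm

soda-lime glass: α = 4.99×10⁻⁶/°F × 9/5 = 8.98×10⁻⁶/K.
Δα = |11.6 − 8.98|×10⁻⁶/K = 2.62×10⁻⁶/K.
ΔL_mismatch = Δα·L·ΔT = 2.62×10⁻⁶ × 222.0 mm × 197.0 K = 114 µm.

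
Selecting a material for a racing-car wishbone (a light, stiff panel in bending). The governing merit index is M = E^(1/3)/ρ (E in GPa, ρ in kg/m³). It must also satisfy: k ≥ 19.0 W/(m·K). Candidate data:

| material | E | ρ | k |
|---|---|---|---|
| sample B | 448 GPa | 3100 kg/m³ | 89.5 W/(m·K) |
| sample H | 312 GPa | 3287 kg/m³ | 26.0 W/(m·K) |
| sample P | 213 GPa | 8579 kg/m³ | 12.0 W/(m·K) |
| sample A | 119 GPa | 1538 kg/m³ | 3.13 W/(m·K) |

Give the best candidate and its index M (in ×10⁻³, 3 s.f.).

sample B, M = 2.47×10⁻³

Screen on constraints: k ≥ 19.0 W/(m·K). Survivors: sample B, sample H.
Computing M directly (units already consistent):
  sample B: M = 2.47×10⁻³
  sample H: M = 2.06×10⁻³
Sample B has the largest M.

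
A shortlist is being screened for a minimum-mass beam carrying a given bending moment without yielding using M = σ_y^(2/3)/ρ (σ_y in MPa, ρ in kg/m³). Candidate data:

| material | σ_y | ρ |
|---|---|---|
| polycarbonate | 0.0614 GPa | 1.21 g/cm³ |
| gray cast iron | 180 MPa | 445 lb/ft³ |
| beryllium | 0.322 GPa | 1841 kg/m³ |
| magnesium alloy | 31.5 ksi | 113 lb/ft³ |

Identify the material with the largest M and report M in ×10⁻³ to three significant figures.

beryllium, M = 25.5×10⁻³

Normalizing units and computing the index:
  polycarbonate: σ_y = 61.40 MPa, ρ = 1210 kg/m³
  gray cast iron: σ_y = 180.0 MPa, ρ = 7128 kg/m³
  beryllium: σ_y = 322.0 MPa, ρ = 1841 kg/m³
  magnesium alloy: σ_y = 217.2 MPa, ρ = 1810 kg/m³
  beryllium: M = 25.5×10⁻³
  magnesium alloy: M = 20.0×10⁻³
  polycarbonate: M = 12.9×10⁻³
  gray cast iron: M = 4.47×10⁻³
Highest index: beryllium.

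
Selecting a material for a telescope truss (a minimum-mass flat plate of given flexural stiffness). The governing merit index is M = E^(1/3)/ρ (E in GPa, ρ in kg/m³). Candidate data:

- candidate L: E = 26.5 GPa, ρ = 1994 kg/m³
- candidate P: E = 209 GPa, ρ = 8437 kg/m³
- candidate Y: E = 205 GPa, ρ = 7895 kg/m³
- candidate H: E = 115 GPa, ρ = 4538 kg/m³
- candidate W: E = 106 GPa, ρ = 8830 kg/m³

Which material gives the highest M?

candidate L

Computing M directly (units already consistent):
  candidate L: M = 1.50×10⁻³
  candidate H: M = 1.07×10⁻³
  candidate Y: M = 0.747×10⁻³
  candidate P: M = 0.703×10⁻³
  candidate W: M = 0.536×10⁻³
The maximum is for candidate L.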